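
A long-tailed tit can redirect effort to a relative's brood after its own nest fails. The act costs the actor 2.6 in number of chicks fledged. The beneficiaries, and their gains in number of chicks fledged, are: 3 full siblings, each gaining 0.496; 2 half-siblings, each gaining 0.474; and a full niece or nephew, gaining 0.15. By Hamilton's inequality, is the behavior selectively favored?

Hamilton's rule: the trait is favored when the sum of r·B over every recipient exceeds the actor's cost C.
r to a full sibling = 0.5 (full sibs share both parents — two paths of length 2: r = 2·(1/2)^2 = 1/2).
r to a half-sibling = 1/4 (half-sibs share one parent — one path of length 2: r = (1/2)^2 = 1/4).
r to a full niece or nephew = 1/4 (full aunt/uncle↔niece/nephew: two paths of length 3 through the shared grandparent pair: r = 2·(1/2)^3 = 1/4).
Summing one r·B term per recipient: 3·0.5·0.496 + 2·0.25·0.474 + 1·0.25·0.15 = 1.0185.
1.0185 < 2.6: the indirect benefit is less than the cost.

No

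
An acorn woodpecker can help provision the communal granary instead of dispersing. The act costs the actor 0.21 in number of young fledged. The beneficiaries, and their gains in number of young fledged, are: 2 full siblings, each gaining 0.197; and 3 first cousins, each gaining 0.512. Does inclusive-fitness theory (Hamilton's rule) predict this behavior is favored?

Hamilton's rule: the trait is favored when the sum of r·B over every recipient exceeds the actor's cost C.
r to a full sibling = 1/2 (full sibs share both parents — two paths of length 2: r = 2·(1/2)^2 = 1/2).
r to a first cousin = 0.125 (first cousins share one grandparent pair — two paths of length 4: r = 2·(1/2)^4 = 1/8).
Summing one r·B term per recipient: 2·0.5·0.197 + 3·0.125·0.512 = 0.389.
0.389 > 0.21: the indirect benefit exceeds the cost.

Yes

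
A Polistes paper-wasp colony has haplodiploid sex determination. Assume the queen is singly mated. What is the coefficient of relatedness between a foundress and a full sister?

Haplodiploid full sisters inherit their father's entire haploid genome identically (contributing 1/2) and on average half of their mother's contribution (1/2 · 1/2 = 1/4); r = 1/2 + 1/4 = 3/4.

0.75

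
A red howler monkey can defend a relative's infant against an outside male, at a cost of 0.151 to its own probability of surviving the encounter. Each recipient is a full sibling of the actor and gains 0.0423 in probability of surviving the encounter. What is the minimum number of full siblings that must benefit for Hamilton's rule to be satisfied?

8

r to a full sibling = 0.5 (full sibs share both parents — two paths of length 2: r = 2·(1/2)^2 = 1/2).
Hamilton's rule: n·r·B > C  ⇒  n > C/(r·B) = 0.151/(0.5·0.0423) = 7.139.
The smallest integer exceeding 7.139 is 8.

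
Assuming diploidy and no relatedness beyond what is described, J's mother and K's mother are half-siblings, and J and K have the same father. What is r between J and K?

With two independent routes of shared ancestry, r is the sum of the two contributions.
J and K are related in two ways: half first cousins through their mothers (r = 1/16) and half-sibs through their shared father (r = 1/4).
r = 1/16 + 1/4 = 5/16 = 0.3125.

0.3125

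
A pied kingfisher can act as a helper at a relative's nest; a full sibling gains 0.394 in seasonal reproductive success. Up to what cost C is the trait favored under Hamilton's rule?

r to a full sibling = 0.5 (full sibs share both parents — two paths of length 2: r = 2·(1/2)^2 = 1/2).
Hamilton's rule: n·r·B > C, so the trait is favored while C < n·r·B = 1·0.5·0.394 = 0.197.

0.197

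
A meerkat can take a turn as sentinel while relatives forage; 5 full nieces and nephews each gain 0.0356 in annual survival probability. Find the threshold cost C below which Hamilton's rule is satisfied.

0.0445

r to a full niece or nephew = 0.25 (full aunt/uncle↔niece/nephew: two paths of length 3 through the shared grandparent pair: r = 2·(1/2)^3 = 1/4).
Hamilton's rule: n·r·B > C, so the trait is favored while C < n·r·B = 5·0.25·0.0356 = 0.0445.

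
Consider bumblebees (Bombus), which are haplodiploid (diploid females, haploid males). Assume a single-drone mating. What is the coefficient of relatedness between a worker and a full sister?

Haplodiploid full sisters inherit their father's entire haploid genome identically (contributing 1/2) and on average half of their mother's contribution (1/2 · 1/2 = 1/4); r = 1/2 + 1/4 = 3/4.

0.75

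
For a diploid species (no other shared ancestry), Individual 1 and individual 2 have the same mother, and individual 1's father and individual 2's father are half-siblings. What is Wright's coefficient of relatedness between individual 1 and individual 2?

0.3125

Relatedness sums over independent paths through distinct common ancestors.
Individual 1 and individual 2 are related in two ways: half-sibs through their shared mother (r = 1/4) and half first cousins through their fathers (r = 1/16).
r = 1/4 + 1/16 = 0.3125.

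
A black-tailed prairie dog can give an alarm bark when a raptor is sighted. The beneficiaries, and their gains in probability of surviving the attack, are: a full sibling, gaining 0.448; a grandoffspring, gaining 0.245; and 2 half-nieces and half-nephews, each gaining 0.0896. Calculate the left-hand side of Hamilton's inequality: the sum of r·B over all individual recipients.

r to a full sibling = 1/2 (full sibs share both parents — two paths of length 2: r = 2·(1/2)^2 = 1/2).
r to a grandoffspring = 1/4 (two parent–offspring links: r = (1/2)^2 = 1/4).
r to a half-niece or half-nephew = 1/8 (half-aunt/uncle↔niece/nephew: one path of length 3: r = (1/2)^3 = 1/8).
Summing one r·B term per recipient: 1·0.5·0.448 + 1·0.25·0.245 + 2·0.125·0.0896 = 0.30765.

0.30765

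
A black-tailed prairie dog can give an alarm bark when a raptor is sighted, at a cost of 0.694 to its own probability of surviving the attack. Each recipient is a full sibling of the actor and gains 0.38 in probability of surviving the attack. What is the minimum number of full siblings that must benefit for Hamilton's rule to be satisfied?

4

r to a full sibling = 1/2 (full sibs share both parents — two paths of length 2: r = 2·(1/2)^2 = 1/2).
Hamilton's rule: n·r·B > C  ⇒  n > C/(r·B) = 0.694/(0.5·0.38) = 3.653.
The smallest integer exceeding 3.653 is 4.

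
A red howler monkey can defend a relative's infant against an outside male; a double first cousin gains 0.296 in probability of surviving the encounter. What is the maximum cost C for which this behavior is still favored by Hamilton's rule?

0.074

r to a double first cousin = 1/4 (double first cousins share both grandparent pairs — four paths of length 4: r = 4·(1/2)^4 = 1/4).
Hamilton's rule: n·r·B > C, so the trait is favored while C < n·r·B = 1·0.25·0.296 = 0.074.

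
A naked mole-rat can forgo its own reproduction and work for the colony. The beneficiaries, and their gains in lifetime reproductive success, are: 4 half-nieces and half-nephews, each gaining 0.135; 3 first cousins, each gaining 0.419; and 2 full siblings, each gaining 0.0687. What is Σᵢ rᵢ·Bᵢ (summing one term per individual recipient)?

0.293325

r to a half-niece or half-nephew = 0.125 (half-aunt/uncle↔niece/nephew: one path of length 3: r = (1/2)^3 = 1/8).
r to a first cousin = 1/8 (first cousins share one grandparent pair — two paths of length 4: r = 2·(1/2)^4 = 1/8).
r to a full sibling = 0.5 (full sibs share both parents — two paths of length 2: r = 2·(1/2)^2 = 1/2).
Summing one r·B term per recipient: 4·0.125·0.135 + 3·0.125·0.419 + 2·0.5·0.0687 = 0.293325.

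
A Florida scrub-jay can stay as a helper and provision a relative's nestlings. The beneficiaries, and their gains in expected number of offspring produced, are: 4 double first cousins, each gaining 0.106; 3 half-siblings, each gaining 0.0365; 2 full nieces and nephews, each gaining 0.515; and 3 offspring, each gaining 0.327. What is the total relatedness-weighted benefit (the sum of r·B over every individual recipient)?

0.881375

r to a double first cousin = 0.25 (double first cousins share both grandparent pairs — four paths of length 4: r = 4·(1/2)^4 = 1/4).
r to a half-sibling = 1/4 (half-sibs share one parent — one path of length 2: r = (1/2)^2 = 1/4).
r to a full niece or nephew = 1/4 (full aunt/uncle↔niece/nephew: two paths of length 3 through the shared grandparent pair: r = 2·(1/2)^3 = 1/4).
r to an offspring = 1/2 (one parent–offspring link: r = (1/2)^1 = 1/2).
Summing one r·B term per recipient: 4·0.25·0.106 + 3·0.25·0.0365 + 2·0.25·0.515 + 3·0.5·0.327 = 0.881375.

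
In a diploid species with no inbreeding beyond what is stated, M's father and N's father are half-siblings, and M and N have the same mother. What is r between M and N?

Independent pedigree routes through distinct common ancestors add.
M and N are related in two ways: half first cousins through their fathers (r = 1/16) and half-sibs through their shared mother (r = 1/4).
r = 1/16 + 1/4 = 5/16 = 0.3125.

0.3125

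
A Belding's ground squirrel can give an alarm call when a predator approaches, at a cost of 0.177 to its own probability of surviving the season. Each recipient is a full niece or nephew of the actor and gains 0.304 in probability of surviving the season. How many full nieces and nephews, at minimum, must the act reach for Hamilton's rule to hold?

3

r to a full niece or nephew = 0.25 (full aunt/uncle↔niece/nephew: two paths of length 3 through the shared grandparent pair: r = 2·(1/2)^3 = 1/4).
Hamilton's rule: n·r·B > C  ⇒  n > C/(r·B) = 0.177/(0.25·0.304) = 2.329.
The smallest integer exceeding 2.329 is 3.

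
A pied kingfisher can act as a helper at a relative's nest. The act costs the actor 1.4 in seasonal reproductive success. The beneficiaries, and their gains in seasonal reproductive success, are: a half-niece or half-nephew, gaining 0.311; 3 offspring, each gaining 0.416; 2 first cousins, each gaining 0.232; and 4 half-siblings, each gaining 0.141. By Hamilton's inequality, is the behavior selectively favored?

No

Hamilton's rule: the trait is favored when the sum of r·B over every recipient exceeds the actor's cost C.
r to a half-niece or half-nephew = 0.125 (half-aunt/uncle↔niece/nephew: one path of length 3: r = (1/2)^3 = 1/8).
r to an offspring = 0.5 (one parent–offspring link: r = (1/2)^1 = 1/2).
r to a first cousin = 1/8 (first cousins share one grandparent pair — two paths of length 4: r = 2·(1/2)^4 = 1/8).
r to a half-sibling = 0.25 (half-sibs share one parent — one path of length 2: r = (1/2)^2 = 1/4).
Summing one r·B term per recipient: 1·0.125·0.311 + 3·0.5·0.416 + 2·0.125·0.232 + 4·0.25·0.141 = 0.861875.
0.861875 < 1.4: the indirect benefit is less than the cost.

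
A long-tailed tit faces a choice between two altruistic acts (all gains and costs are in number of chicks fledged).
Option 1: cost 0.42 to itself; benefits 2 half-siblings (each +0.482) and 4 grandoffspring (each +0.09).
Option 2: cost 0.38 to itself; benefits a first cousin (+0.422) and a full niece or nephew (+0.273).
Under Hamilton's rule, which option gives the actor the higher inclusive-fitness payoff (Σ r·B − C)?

Option 1

Option 1: r to a half-sibling = 0.25.
Option 1: r to a grandoffspring = 0.25.
Option 1: Σ r·B − C = (2·0.25·0.482 + 4·0.25·0.09) − 0.42 = -0.089.
Option 2: r to a first cousin = 0.125.
Option 2: r to a full niece or nephew = 0.25.
Option 2: Σ r·B − C = (1·0.125·0.422 + 1·0.25·0.273) − 0.38 = -0.259.
Option 1 has the higher net inclusive-fitness payoff.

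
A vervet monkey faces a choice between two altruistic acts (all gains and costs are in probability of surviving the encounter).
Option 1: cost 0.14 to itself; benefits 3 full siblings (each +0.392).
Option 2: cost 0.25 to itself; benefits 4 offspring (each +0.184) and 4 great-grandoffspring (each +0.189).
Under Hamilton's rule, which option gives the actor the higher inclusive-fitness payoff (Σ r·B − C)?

Option 1

Option 1: r to a full sibling = 0.5.
Option 1: Σ r·B − C = (3·0.5·0.392) − 0.14 = 0.448.
Option 2: r to an offspring = 0.5.
Option 2: r to a great-grandoffspring = 0.125.
Option 2: Σ r·B − C = (4·0.5·0.184 + 4·0.125·0.189) − 0.25 = 0.2125.
Option 1 has the higher net inclusive-fitness payoff.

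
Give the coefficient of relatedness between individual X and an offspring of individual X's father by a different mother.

0.25

Each parent–offspring link contributes a factor of 1/2, and independent paths through distinct common ancestors add.
Half-sibs share one parent — one path of length 2: r = (1/2)^2 = 1/4.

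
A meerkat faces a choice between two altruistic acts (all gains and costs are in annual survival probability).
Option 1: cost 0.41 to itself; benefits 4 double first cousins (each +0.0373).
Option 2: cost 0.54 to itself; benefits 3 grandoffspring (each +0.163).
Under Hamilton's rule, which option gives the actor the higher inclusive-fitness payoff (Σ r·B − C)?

Option 1: r to a double first cousin = 0.25.
Option 1: Σ r·B − C = (4·0.25·0.0373) − 0.41 = -0.3727.
Option 2: r to a grandoffspring = 0.25.
Option 2: Σ r·B − C = (3·0.25·0.163) − 0.54 = -0.41775.
Option 1 has the higher net inclusive-fitness payoff.

Option 1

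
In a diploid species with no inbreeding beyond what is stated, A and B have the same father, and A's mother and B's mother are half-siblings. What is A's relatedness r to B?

With two independent routes of shared ancestry, r is the sum of the two contributions.
A and B are related in two ways: half-sibs through their shared father (r = 1/4) and half first cousins through their mothers (r = 1/16).
r = 1/4 + 1/16 = 5/16 = 0.3125.

0.3125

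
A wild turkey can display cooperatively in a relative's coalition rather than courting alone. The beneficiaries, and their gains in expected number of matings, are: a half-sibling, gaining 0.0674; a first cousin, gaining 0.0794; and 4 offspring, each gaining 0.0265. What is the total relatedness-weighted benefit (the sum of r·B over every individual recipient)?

r to a half-sibling = 1/4 (half-sibs share one parent — one path of length 2: r = (1/2)^2 = 1/4).
r to a first cousin = 0.125 (first cousins share one grandparent pair — two paths of length 4: r = 2·(1/2)^4 = 1/8).
r to an offspring = 1/2 (one parent–offspring link: r = (1/2)^1 = 1/2).
Summing one r·B term per recipient: 1·0.25·0.0674 + 1·0.125·0.0794 + 4·0.5·0.0265 = 0.079775.

0.079775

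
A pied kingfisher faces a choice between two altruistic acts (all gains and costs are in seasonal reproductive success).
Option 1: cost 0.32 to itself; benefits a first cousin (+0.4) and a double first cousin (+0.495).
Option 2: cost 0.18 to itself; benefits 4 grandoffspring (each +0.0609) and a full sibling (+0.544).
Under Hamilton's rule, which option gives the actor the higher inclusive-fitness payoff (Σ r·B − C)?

Option 1: r to a first cousin = 0.125.
Option 1: r to a double first cousin = 0.25.
Option 1: Σ r·B − C = (1·0.125·0.4 + 1·0.25·0.495) − 0.32 = -0.14625.
Option 2: r to a grandoffspring = 0.25.
Option 2: r to a full sibling = 0.5.
Option 2: Σ r·B − C = (4·0.25·0.0609 + 1·0.5·0.544) − 0.18 = 0.1529.
Option 2 has the higher net inclusive-fitness payoff.

Option 2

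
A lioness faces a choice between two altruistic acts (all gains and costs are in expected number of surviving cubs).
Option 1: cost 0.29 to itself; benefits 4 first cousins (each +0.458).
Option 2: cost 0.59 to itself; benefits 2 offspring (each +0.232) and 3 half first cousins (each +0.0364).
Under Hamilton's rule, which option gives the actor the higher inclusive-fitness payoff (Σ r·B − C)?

Option 1

Option 1: r to a first cousin = 0.125.
Option 1: Σ r·B − C = (4·0.125·0.458) − 0.29 = -0.061.
Option 2: r to an offspring = 0.5.
Option 2: r to a half first cousin = 0.0625.
Option 2: Σ r·B − C = (2·0.5·0.232 + 3·0.0625·0.0364) − 0.59 = -0.351175.
Option 1 has the higher net inclusive-fitness payoff.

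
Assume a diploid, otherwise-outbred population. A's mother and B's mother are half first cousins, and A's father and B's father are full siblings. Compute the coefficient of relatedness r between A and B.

Wright's path rule: contributions from independent ancestry routes add.
A and B are related in two ways: half second cousins through their mothers (r = 1/64) and first cousins through their fathers (r = 1/8).
r = 1/64 + 1/8 = 9/64 = 0.140625.

0.140625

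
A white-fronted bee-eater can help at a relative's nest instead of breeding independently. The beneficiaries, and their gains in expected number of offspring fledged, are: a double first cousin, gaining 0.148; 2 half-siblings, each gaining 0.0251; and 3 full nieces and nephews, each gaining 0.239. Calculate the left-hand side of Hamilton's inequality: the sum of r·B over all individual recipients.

0.2288

r to a double first cousin = 0.25 (double first cousins share both grandparent pairs — four paths of length 4: r = 4·(1/2)^4 = 1/4).
r to a half-sibling = 0.25 (half-sibs share one parent — one path of length 2: r = (1/2)^2 = 1/4).
r to a full niece or nephew = 0.25 (full aunt/uncle↔niece/nephew: two paths of length 3 through the shared grandparent pair: r = 2·(1/2)^3 = 1/4).
Summing one r·B term per recipient: 1·0.25·0.148 + 2·0.25·0.0251 + 3·0.25·0.239 = 0.2288.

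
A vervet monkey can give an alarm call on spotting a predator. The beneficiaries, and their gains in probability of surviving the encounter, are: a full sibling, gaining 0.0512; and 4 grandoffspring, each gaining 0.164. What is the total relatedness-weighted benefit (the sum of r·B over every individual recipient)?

r to a full sibling = 0.5 (full sibs share both parents — two paths of length 2: r = 2·(1/2)^2 = 1/2).
r to a grandoffspring = 0.25 (two parent–offspring links: r = (1/2)^2 = 1/4).
Summing one r·B term per recipient: 1·0.5·0.0512 + 4·0.25·0.164 = 0.1896.

0.1896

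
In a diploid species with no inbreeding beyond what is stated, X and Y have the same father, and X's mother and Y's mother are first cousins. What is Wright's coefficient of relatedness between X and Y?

0.28125

Relatedness sums over independent paths through distinct common ancestors.
X and Y are related in two ways: half-sibs through their shared father (r = 1/4) and second cousins through their mothers (r = 1/32).
r = 1/4 + 1/32 = 9/32 = 0.28125.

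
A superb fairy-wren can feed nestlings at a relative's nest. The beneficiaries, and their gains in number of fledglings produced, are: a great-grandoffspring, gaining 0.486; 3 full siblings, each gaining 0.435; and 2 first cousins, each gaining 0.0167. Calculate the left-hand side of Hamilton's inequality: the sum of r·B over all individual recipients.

r to a great-grandoffspring = 0.125 (three parent–offspring links: r = (1/2)^3 = 1/8).
r to a full sibling = 1/2 (full sibs share both parents — two paths of length 2: r = 2·(1/2)^2 = 1/2).
r to a first cousin = 1/8 (first cousins share one grandparent pair — two paths of length 4: r = 2·(1/2)^4 = 1/8).
Summing one r·B term per recipient: 1·0.125·0.486 + 3·0.5·0.435 + 2·0.125·0.0167 = 0.717425.

0.717425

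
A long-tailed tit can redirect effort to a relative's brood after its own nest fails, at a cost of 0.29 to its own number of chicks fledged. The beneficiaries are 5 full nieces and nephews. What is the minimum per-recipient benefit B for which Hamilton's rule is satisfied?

0.232

r to a full niece or nephew = 0.25 (full aunt/uncle↔niece/nephew: two paths of length 3 through the shared grandparent pair: r = 2·(1/2)^3 = 1/4).
Hamilton's rule with n recipients of equal r: n·r·B > C, so B > C/(n·r) = 0.29/(5·0.25) = 0.232.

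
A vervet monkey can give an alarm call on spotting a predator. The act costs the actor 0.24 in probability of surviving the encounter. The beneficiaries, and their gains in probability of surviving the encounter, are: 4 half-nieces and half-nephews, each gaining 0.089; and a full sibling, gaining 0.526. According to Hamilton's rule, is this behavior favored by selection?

Yes

Hamilton's rule: the trait is favored when the sum of r·B over every recipient exceeds the actor's cost C.
r to a half-niece or half-nephew = 0.125 (half-aunt/uncle↔niece/nephew: one path of length 3: r = (1/2)^3 = 1/8).
r to a full sibling = 1/2 (full sibs share both parents — two paths of length 2: r = 2·(1/2)^2 = 1/2).
Summing one r·B term per recipient: 4·0.125·0.089 + 1·0.5·0.526 = 0.3075.
0.3075 > 0.24: the indirect benefit exceeds the cost.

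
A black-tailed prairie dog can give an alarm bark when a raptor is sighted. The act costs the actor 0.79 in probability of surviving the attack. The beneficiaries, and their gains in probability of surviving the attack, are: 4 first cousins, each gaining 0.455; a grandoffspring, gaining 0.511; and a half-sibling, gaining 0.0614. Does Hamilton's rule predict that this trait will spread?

No

Hamilton's rule: the trait is favored when the sum of r·B over every recipient exceeds the actor's cost C.
r to a first cousin = 0.125 (first cousins share one grandparent pair — two paths of length 4: r = 2·(1/2)^4 = 1/8).
r to a grandoffspring = 0.25 (two parent–offspring links: r = (1/2)^2 = 1/4).
r to a half-sibling = 0.25 (half-sibs share one parent — one path of length 2: r = (1/2)^2 = 1/4).
Summing one r·B term per recipient: 4·0.125·0.455 + 1·0.25·0.511 + 1·0.25·0.0614 = 0.3706.
0.3706 < 0.79: the indirect benefit is less than the cost.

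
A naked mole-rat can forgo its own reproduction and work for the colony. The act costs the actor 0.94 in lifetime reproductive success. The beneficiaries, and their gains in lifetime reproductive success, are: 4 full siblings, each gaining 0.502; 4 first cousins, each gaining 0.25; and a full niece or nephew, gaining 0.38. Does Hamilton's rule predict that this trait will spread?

Yes

Hamilton's rule: the trait is favored when the sum of r·B over every recipient exceeds the actor's cost C.
r to a full sibling = 0.5 (full sibs share both parents — two paths of length 2: r = 2·(1/2)^2 = 1/2).
r to a first cousin = 1/8 (first cousins share one grandparent pair — two paths of length 4: r = 2·(1/2)^4 = 1/8).
r to a full niece or nephew = 1/4 (full aunt/uncle↔niece/nephew: two paths of length 3 through the shared grandparent pair: r = 2·(1/2)^3 = 1/4).
Summing one r·B term per recipient: 4·0.5·0.502 + 4·0.125·0.25 + 1·0.25·0.38 = 1.224.
1.224 > 0.94: the indirect benefit exceeds the cost.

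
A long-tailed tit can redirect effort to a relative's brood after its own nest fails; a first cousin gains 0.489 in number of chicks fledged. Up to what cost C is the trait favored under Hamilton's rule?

r to a first cousin = 0.125 (first cousins share one grandparent pair — two paths of length 4: r = 2·(1/2)^4 = 1/8).
Hamilton's rule: n·r·B > C, so the trait is favored while C < n·r·B = 1·0.125·0.489 = 0.061125.

0.061125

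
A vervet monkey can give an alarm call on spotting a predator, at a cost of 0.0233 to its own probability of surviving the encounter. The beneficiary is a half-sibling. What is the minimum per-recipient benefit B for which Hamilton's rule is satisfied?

0.0932

r to a half-sibling = 1/4 (half-sibs share one parent — one path of length 2: r = (1/2)^2 = 1/4).
Hamilton's rule with n recipients of equal r: n·r·B > C, so B > C/(n·r) = 0.0233/(1·0.25) = 0.0932.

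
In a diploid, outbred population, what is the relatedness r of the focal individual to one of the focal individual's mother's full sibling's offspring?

Each parent–offspring link contributes a factor of 1/2, and independent paths through distinct common ancestors add.
First cousins share one grandparent pair — two paths of length 4: r = 2·(1/2)^4 = 1/8.

0.125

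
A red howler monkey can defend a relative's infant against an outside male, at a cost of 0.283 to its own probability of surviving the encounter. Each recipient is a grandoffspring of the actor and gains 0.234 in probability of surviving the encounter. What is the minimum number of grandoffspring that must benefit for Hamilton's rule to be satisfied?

r to a grandoffspring = 1/4 (two parent–offspring links: r = (1/2)^2 = 1/4).
Hamilton's rule: n·r·B > C  ⇒  n > C/(r·B) = 0.283/(0.25·0.234) = 4.838.
The smallest integer exceeding 4.838 is 5.

5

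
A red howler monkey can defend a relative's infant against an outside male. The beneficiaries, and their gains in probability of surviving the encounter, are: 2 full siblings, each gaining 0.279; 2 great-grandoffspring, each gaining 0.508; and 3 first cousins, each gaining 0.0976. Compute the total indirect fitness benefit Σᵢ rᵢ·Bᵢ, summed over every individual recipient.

0.4426

r to a full sibling = 1/2 (full sibs share both parents — two paths of length 2: r = 2·(1/2)^2 = 1/2).
r to a great-grandoffspring = 0.125 (three parent–offspring links: r = (1/2)^3 = 1/8).
r to a first cousin = 0.125 (first cousins share one grandparent pair — two paths of length 4: r = 2·(1/2)^4 = 1/8).
Summing one r·B term per recipient: 2·0.5·0.279 + 2·0.125·0.508 + 3·0.125·0.0976 = 0.4426.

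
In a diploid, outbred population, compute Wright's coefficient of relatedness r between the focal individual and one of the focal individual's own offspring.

Each parent–offspring link contributes a factor of 1/2, and independent paths through distinct common ancestors add.
One parent–offspring link: r = (1/2)^1 = 1/2.

0.5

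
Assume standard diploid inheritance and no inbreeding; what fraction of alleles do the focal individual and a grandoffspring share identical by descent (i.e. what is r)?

Two parent–offspring links: r = (1/2)^2 = 1/4.

0.25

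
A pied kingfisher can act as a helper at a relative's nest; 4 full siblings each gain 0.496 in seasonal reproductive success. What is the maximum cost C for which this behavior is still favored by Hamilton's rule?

r to a full sibling = 0.5 (full sibs share both parents — two paths of length 2: r = 2·(1/2)^2 = 1/2).
Hamilton's rule: n·r·B > C, so the trait is favored while C < n·r·B = 4·0.5·0.496 = 0.992.

0.992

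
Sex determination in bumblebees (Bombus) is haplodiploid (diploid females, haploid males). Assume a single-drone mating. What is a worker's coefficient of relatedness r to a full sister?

0.75

Haplodiploid full sisters inherit their father's entire haploid genome identically (contributing 1/2) and on average half of their mother's contribution (1/2 · 1/2 = 1/4); r = 1/2 + 1/4 = 3/4.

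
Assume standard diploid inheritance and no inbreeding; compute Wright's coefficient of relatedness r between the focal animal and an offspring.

0.5

One parent–offspring link: r = (1/2)^1 = 1/2.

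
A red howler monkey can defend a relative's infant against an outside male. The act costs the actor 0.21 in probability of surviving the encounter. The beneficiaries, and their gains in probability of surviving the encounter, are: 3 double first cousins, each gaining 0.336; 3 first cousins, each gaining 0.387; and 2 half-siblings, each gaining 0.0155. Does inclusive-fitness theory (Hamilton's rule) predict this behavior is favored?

Yes

Hamilton's rule: the trait is favored when the sum of r·B over every recipient exceeds the actor's cost C.
r to a double first cousin = 1/4 (double first cousins share both grandparent pairs — four paths of length 4: r = 4·(1/2)^4 = 1/4).
r to a first cousin = 1/8 (first cousins share one grandparent pair — two paths of length 4: r = 2·(1/2)^4 = 1/8).
r to a half-sibling = 1/4 (half-sibs share one parent — one path of length 2: r = (1/2)^2 = 1/4).
Summing one r·B term per recipient: 3·0.25·0.336 + 3·0.125·0.387 + 2·0.25·0.0155 = 0.404875.
0.404875 > 0.21: the indirect benefit exceeds the cost.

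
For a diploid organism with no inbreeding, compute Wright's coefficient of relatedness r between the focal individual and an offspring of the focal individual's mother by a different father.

Each parent–offspring link contributes a factor of 1/2, and independent paths through distinct common ancestors add.
Half-sibs share one parent — one path of length 2: r = (1/2)^2 = 1/4.

0.25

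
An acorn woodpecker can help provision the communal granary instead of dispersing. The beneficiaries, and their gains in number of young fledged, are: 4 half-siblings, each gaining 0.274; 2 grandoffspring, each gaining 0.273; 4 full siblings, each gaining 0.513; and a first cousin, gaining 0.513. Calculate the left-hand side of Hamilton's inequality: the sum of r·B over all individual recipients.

r to a half-sibling = 1/4 (half-sibs share one parent — one path of length 2: r = (1/2)^2 = 1/4).
r to a grandoffspring = 0.25 (two parent–offspring links: r = (1/2)^2 = 1/4).
r to a full sibling = 1/2 (full sibs share both parents — two paths of length 2: r = 2·(1/2)^2 = 1/2).
r to a first cousin = 1/8 (first cousins share one grandparent pair — two paths of length 4: r = 2·(1/2)^4 = 1/8).
Summing one r·B term per recipient: 4·0.25·0.274 + 2·0.25·0.273 + 4·0.5·0.513 + 1·0.125·0.513 = 1.500625.

1.500625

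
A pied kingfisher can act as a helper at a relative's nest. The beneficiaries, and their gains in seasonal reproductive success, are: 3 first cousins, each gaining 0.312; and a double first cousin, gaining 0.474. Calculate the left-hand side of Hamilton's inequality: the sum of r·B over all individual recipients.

0.2355

r to a first cousin = 0.125 (first cousins share one grandparent pair — two paths of length 4: r = 2·(1/2)^4 = 1/8).
r to a double first cousin = 0.25 (double first cousins share both grandparent pairs — four paths of length 4: r = 4·(1/2)^4 = 1/4).
Summing one r·B term per recipient: 3·0.125·0.312 + 1·0.25·0.474 = 0.2355.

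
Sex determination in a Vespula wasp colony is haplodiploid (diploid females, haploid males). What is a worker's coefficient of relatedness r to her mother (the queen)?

0.5

One meiotic link between diploid queen and diploid daughter: r = 1/2.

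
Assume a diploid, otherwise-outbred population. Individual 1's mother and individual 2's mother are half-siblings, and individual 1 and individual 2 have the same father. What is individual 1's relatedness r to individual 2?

0.3125

Independent pedigree routes through distinct common ancestors add.
Individual 1 and individual 2 are related in two ways: half first cousins through their mothers (r = 1/16) and half-sibs through their shared father (r = 1/4).
r = 1/16 + 1/4 = 0.3125.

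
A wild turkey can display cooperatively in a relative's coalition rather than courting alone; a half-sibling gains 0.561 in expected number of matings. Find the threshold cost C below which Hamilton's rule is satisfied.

0.14025

r to a half-sibling = 0.25 (half-sibs share one parent — one path of length 2: r = (1/2)^2 = 1/4).
Hamilton's rule: n·r·B > C, so the trait is favored while C < n·r·B = 1·0.25·0.561 = 0.14025.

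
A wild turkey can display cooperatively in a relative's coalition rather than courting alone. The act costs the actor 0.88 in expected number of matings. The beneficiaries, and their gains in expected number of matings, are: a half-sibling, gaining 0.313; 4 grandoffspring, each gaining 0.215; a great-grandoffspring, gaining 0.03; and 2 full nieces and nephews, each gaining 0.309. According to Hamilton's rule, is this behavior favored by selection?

Hamilton's rule: the trait is favored when the sum of r·B over every recipient exceeds the actor's cost C.
r to a half-sibling = 0.25 (half-sibs share one parent — one path of length 2: r = (1/2)^2 = 1/4).
r to a grandoffspring = 1/4 (two parent–offspring links: r = (1/2)^2 = 1/4).
r to a great-grandoffspring = 1/8 (three parent–offspring links: r = (1/2)^3 = 1/8).
r to a full niece or nephew = 0.25 (full aunt/uncle↔niece/nephew: two paths of length 3 through the shared grandparent pair: r = 2·(1/2)^3 = 1/4).
Summing one r·B term per recipient: 1·0.25·0.313 + 4·0.25·0.215 + 1·0.125·0.03 + 2·0.25·0.309 = 0.4515.
0.4515 < 0.88: the indirect benefit is less than the cost.

No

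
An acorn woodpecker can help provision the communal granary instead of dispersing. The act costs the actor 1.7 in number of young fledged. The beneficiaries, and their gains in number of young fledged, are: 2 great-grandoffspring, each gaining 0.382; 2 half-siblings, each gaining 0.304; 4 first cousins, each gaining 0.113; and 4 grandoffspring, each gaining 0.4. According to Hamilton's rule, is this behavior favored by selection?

Hamilton's rule: the trait is favored when the sum of r·B over every recipient exceeds the actor's cost C.
r to a great-grandoffspring = 0.125 (three parent–offspring links: r = (1/2)^3 = 1/8).
r to a half-sibling = 0.25 (half-sibs share one parent — one path of length 2: r = (1/2)^2 = 1/4).
r to a first cousin = 1/8 (first cousins share one grandparent pair — two paths of length 4: r = 2·(1/2)^4 = 1/8).
r to a grandoffspring = 0.25 (two parent–offspring links: r = (1/2)^2 = 1/4).
Summing one r·B term per recipient: 2·0.125·0.382 + 2·0.25·0.304 + 4·0.125·0.113 + 4·0.25·0.4 = 0.704.
0.704 < 1.7: the indirect benefit is less than the cost.

No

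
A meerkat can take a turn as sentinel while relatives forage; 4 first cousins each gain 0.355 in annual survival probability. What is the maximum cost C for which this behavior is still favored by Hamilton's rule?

r to a first cousin = 1/8 (first cousins share one grandparent pair — two paths of length 4: r = 2·(1/2)^4 = 1/8).
Hamilton's rule: n·r·B > C, so the trait is favored while C < n·r·B = 4·0.125·0.355 = 0.1775.

0.1775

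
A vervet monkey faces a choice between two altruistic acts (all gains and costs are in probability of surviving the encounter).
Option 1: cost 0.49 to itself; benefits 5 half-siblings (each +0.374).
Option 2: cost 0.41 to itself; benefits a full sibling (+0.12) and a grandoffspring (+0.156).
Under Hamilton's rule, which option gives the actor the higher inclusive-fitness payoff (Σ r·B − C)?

Option 1

Option 1: r to a half-sibling = 0.25.
Option 1: Σ r·B − C = (5·0.25·0.374) − 0.49 = -0.0225.
Option 2: r to a full sibling = 0.5.
Option 2: r to a grandoffspring = 0.25.
Option 2: Σ r·B − C = (1·0.5·0.12 + 1·0.25·0.156) − 0.41 = -0.311.
Option 1 has the higher net inclusive-fitness payoff.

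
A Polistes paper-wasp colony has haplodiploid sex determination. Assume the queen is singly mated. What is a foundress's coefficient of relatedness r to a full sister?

Haplodiploid full sisters inherit their father's entire haploid genome identically (contributing 1/2) and on average half of their mother's contribution (1/2 · 1/2 = 1/4); r = 1/2 + 1/4 = 3/4.

0.75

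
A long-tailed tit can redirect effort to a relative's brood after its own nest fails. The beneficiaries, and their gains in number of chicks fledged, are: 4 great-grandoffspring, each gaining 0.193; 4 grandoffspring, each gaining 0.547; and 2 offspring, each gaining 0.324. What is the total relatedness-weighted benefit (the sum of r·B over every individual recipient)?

r to a great-grandoffspring = 1/8 (three parent–offspring links: r = (1/2)^3 = 1/8).
r to a grandoffspring = 1/4 (two parent–offspring links: r = (1/2)^2 = 1/4).
r to an offspring = 1/2 (one parent–offspring link: r = (1/2)^1 = 1/2).
Summing one r·B term per recipient: 4·0.125·0.193 + 4·0.25·0.547 + 2·0.5·0.324 = 0.9675.

0.9675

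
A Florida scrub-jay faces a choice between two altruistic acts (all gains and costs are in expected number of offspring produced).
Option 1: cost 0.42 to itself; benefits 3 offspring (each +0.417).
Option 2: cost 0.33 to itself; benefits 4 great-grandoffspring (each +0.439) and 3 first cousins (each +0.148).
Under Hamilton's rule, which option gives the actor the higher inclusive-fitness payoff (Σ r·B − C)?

Option 1

Option 1: r to an offspring = 0.5.
Option 1: Σ r·B − C = (3·0.5·0.417) − 0.42 = 0.2055.
Option 2: r to a great-grandoffspring = 0.125.
Option 2: r to a first cousin = 0.125.
Option 2: Σ r·B − C = (4·0.125·0.439 + 3·0.125·0.148) − 0.33 = -0.055.
Option 1 has the higher net inclusive-fitness payoff.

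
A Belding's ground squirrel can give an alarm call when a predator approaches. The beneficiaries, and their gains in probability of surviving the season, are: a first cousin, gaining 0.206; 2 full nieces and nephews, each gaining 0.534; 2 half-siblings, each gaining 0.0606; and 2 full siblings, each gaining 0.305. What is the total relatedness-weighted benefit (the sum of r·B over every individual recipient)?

0.62805

r to a first cousin = 0.125 (first cousins share one grandparent pair — two paths of length 4: r = 2·(1/2)^4 = 1/8).
r to a full niece or nephew = 1/4 (full aunt/uncle↔niece/nephew: two paths of length 3 through the shared grandparent pair: r = 2·(1/2)^3 = 1/4).
r to a half-sibling = 1/4 (half-sibs share one parent — one path of length 2: r = (1/2)^2 = 1/4).
r to a full sibling = 1/2 (full sibs share both parents — two paths of length 2: r = 2·(1/2)^2 = 1/2).
Summing one r·B term per recipient: 1·0.125·0.206 + 2·0.25·0.534 + 2·0.25·0.0606 + 2·0.5·0.305 = 0.62805.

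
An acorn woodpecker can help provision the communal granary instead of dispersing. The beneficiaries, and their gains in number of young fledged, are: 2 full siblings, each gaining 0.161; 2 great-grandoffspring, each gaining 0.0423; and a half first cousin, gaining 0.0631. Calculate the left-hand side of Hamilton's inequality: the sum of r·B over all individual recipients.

0.17551875

r to a full sibling = 1/2 (full sibs share both parents — two paths of length 2: r = 2·(1/2)^2 = 1/2).
r to a great-grandoffspring = 1/8 (three parent–offspring links: r = (1/2)^3 = 1/8).
r to a half first cousin = 0.0625 (half first cousins share one grandparent — one path of length 4: r = (1/2)^4 = 1/16).
Summing one r·B term per recipient: 2·0.5·0.161 + 2·0.125·0.0423 + 1·0.0625·0.0631 = 0.17551875.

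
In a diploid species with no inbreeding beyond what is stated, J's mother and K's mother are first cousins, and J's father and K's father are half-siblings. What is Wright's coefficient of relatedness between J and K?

0.09375

With two independent routes of shared ancestry, r is the sum of the two contributions.
J and K are related in two ways: second cousins through their mothers (r = 1/32) and half first cousins through their fathers (r = 1/16).
r = 1/32 + 1/16 = 3/32 = 0.09375.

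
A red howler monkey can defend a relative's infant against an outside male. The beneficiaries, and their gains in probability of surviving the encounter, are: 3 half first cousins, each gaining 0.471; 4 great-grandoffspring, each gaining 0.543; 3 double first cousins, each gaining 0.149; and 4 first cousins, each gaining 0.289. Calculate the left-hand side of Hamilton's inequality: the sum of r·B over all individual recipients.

r to a half first cousin = 1/16 (half first cousins share one grandparent — one path of length 4: r = (1/2)^4 = 1/16).
r to a great-grandoffspring = 1/8 (three parent–offspring links: r = (1/2)^3 = 1/8).
r to a double first cousin = 1/4 (double first cousins share both grandparent pairs — four paths of length 4: r = 4·(1/2)^4 = 1/4).
r to a first cousin = 1/8 (first cousins share one grandparent pair — two paths of length 4: r = 2·(1/2)^4 = 1/8).
Summing one r·B term per recipient: 3·0.0625·0.471 + 4·0.125·0.543 + 3·0.25·0.149 + 4·0.125·0.289 = 0.6160625.

0.6160625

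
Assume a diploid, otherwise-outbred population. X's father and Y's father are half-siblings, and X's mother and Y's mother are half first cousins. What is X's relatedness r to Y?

0.078125

Relatedness sums over independent paths through distinct common ancestors.
X and Y are related in two ways: half first cousins through their fathers (r = 1/16) and half second cousins through their mothers (r = 1/64).
r = 1/16 + 1/64 = 5/64 = 0.078125.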